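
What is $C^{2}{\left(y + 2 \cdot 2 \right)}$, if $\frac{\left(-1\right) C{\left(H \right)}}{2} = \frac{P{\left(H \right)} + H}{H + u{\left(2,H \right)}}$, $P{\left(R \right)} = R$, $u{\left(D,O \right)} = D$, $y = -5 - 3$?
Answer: $64$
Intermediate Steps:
$y = -8$
$C{\left(H \right)} = - \frac{4 H}{2 + H}$ ($C{\left(H \right)} = - 2 \frac{H + H}{H + 2} = - 2 \frac{2 H}{2 + H} = - \frac{4 H}{2 + H}$)
$C^{2}{\left(y + 2 \cdot 2 \right)} = \left(- \frac{4 \left(-8 + 2 \cdot 2\right)}{2 + \left(-8 + 2 \cdot 2\right)}\right)^{2} = \left(- \frac{4 \left(-8 + 4\right)}{2 + \left(-8 + 4\right)}\right)^{2} = \left(\left(-4\right) \left(-4\right) \frac{1}{2 - 4}\right)^{2} = \left(\left(-4\right) \left(-4\right) \frac{1}{-2}\right)^{2} = \left(\left(-4\right) \left(-4\right) \left(- \frac{1}{2}\right)\right)^{2} = \left(-8\right)^{2} = 64$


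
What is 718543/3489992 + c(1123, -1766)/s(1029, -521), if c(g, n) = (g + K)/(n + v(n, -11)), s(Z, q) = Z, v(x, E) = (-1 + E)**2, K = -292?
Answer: 199395898047/970821544616 ≈ 0.20539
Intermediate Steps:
c(g, n) = (-292 + g)/(144 + n) (c(g, n) = (g - 292)/(n + (-1 - 11)**2) = (-292 + g)/(n + (-12)**2) = (-292 + g)/(n + 144) = (-292 + g)/(144 + n))
718543/3489992 + c(1123, -1766)/s(1029, -521) = 718543/3489992 + ((-292 + 1123)/(144 - 1766))/1029 = 718543*(1/3489992) + (831/(-1622))*(1/1029) = 718543/3489992 - 1/1622*831*(1/1029) = 718543/3489992 - 831/1622*1/1029 = 718543/3489992 - 277/556346 = 199395898047/970821544616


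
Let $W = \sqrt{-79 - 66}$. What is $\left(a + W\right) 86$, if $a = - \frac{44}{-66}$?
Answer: $\frac{172}{3} + 86 i \sqrt{145} \approx 57.333 + 1035.6 i$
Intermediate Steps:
$W = i \sqrt{145}$ ($W = \sqrt{-145} = i \sqrt{145} \approx 12.042 i$)
$a = \frac{2}{3}$ ($a = \left(-44\right) \left(- \frac{1}{66}\right) = \frac{2}{3} \approx 0.66667$)
$\left(a + W\right) 86 = \left(\frac{2}{3} + i \sqrt{145}\right) 86 = \frac{172}{3} + 86 i \sqrt{145}$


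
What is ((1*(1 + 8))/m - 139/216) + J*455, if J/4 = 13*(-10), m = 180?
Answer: -255528641/1080 ≈ -2.3660e+5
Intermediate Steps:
J = -520 (J = 4*(13*(-10)) = 4*(-130) = -520)
((1*(1 + 8))/m - 139/216) + J*455 = ((1*(1 + 8))/180 - 139/216) - 520*455 = ((1*9)*(1/180) - 139*1/216) - 236600 = (9*(1/180) - 139/216) - 236600 = (1/20 - 139/216) - 236600 = -641/1080 - 236600 = -255528641/1080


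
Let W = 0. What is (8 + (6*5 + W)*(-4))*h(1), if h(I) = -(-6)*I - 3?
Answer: -336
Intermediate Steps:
h(I) = -3 + 6*I (h(I) = 6*I - 3 = -3 + 6*I)
(8 + (6*5 + W)*(-4))*h(1) = (8 + (6*5 + 0)*(-4))*(-3 + 6*1) = (8 + (30 + 0)*(-4))*(-3 + 6) = (8 + 30*(-4))*3 = (8 - 120)*3 = -112*3 = -336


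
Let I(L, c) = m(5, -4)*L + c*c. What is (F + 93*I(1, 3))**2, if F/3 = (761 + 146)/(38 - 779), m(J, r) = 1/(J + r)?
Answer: 52350812809/61009 ≈ 8.5808e+5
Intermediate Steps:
I(L, c) = L + c**2 (I(L, c) = L/(5 - 4) + c*c = L/1 + c**2 = 1*L + c**2 = L + c**2)
F = -907/247 (F = 3*((761 + 146)/(38 - 779)) = 3*(907/(-741)) = 3*(907*(-1/741)) = 3*(-907/741) = -907/247 ≈ -3.6721)
(F + 93*I(1, 3))**2 = (-907/247 + 93*(1 + 3**2))**2 = (-907/247 + 93*(1 + 9))**2 = (-907/247 + 93*10)**2 = (-907/247 + 930)**2 = (228803/247)**2 = 52350812809/61009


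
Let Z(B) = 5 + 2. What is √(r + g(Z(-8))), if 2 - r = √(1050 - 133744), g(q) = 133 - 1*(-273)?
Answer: √(408 - I*√132694) ≈ 21.851 - 8.3353*I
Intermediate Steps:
Z(B) = 7
g(q) = 406 (g(q) = 133 + 273 = 406)
r = 2 - I*√132694 (r = 2 - √(1050 - 133744) = 2 - √(-132694) = 2 - I*√132694 ≈ 2.0 - 364.27*I)
√(r + g(Z(-8))) = √((2 - I*√132694) + 406) = √(408 - I*√132694)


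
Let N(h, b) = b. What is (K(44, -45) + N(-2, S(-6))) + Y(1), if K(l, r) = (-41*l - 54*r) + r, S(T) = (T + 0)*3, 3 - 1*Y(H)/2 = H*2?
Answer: 565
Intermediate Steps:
Y(H) = 6 - 4*H (Y(H) = 6 - 2*H*2 = 6 - 4*H)
S(T) = 3*T (S(T) = T*3 = 3*T)
K(l, r) = -53*r - 41*l (K(l, r) = (-54*r - 41*l) + r = -53*r - 41*l)
(K(44, -45) + N(-2, S(-6))) + Y(1) = ((-53*(-45) - 41*44) + 3*(-6)) + (6 - 4*1) = ((2385 - 1804) - 18) + (6 - 4) = (581 - 18) + 2 = 563 + 2 = 565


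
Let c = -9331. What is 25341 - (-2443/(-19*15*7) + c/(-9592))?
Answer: 69269191577/2733720 ≈ 25339.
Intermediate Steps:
25341 - (-2443/(-19*15*7) + c/(-9592)) = 25341 - (-2443/(-19*15*7) - 9331/(-9592)) = 25341 - (-2443/((-285*7)) - 9331*(-1/9592)) = 25341 - (-2443/(-1995) + 9331/9592) = 25341 - (-2443*(-1/1995) + 9331/9592) = 25341 - (349/285 + 9331/9592) = 25341 - 1*6006943/2733720 = 25341 - 6006943/2733720 = 69269191577/2733720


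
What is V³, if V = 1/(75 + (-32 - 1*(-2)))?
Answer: 1/91125 ≈ 1.0974e-5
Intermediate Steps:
V = 1/45 (V = 1/(75 + (-32 + 2)) = 1/(75 - 30) = 1/45 ≈ 0.022222)
V³ = (1/45)³ = 1/91125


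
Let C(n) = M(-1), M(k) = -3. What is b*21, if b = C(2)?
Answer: -63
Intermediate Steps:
C(n) = -3
b = -3
b*21 = -3*21 = -63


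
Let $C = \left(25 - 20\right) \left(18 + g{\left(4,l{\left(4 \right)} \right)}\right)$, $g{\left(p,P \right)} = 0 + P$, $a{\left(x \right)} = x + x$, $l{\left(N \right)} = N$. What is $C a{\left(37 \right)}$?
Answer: $8140$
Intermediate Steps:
$a{\left(x \right)} = 2 x$
$g{\left(p,P \right)} = P$
$C = 110$ ($C = \left(25 - 20\right) \left(18 + 4\right) = 5 \cdot 22 = 110$)
$C a{\left(37 \right)} = 110 \cdot 2 \cdot 37 = 110 \cdot 74 = 8140$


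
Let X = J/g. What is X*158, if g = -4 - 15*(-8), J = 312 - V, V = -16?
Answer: 12956/29 ≈ 446.76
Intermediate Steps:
J = 328 (J = 312 - 1*(-16) = 312 + 16 = 328)
g = 116 (g = -4 + 120 = 116)
X = 82/29 (X = 328/116 = 328*(1/116) = 82/29 ≈ 2.8276)
X*158 = (82/29)*158 = 12956/29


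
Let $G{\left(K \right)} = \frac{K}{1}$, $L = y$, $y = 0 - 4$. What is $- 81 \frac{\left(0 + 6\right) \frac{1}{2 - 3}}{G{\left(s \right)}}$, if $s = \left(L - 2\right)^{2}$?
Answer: $\frac{27}{2} \approx 13.5$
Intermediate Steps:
$y = -4$
$L = -4$
$s = 36$ ($s = \left(-4 - 2\right)^{2} = \left(-6\right)^{2} = 36$)
$G{\left(K \right)} = K$ ($G{\left(K \right)} = K 1 = K$)
$- 81 \frac{\left(0 + 6\right) \frac{1}{2 - 3}}{G{\left(s \right)}} = - 81 \frac{\left(0 + 6\right) \frac{1}{2 - 3}}{36} = - 81 \frac{6}{-1} \cdot \frac{1}{36} = - 81 \cdot 6 \left(-1\right) \frac{1}{36} = - 81 \left(\left(-6\right) \frac{1}{36}\right) = \left(-81\right) \left(- \frac{1}{6}\right) = \frac{27}{2}$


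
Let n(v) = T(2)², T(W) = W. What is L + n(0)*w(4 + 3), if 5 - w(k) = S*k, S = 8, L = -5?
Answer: -209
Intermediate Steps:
w(k) = 5 - 8*k
n(v) = 4 (n(v) = 2² = 4)
L + n(0)*w(4 + 3) = -5 + 4*(5 - 8*(4 + 3)) = -5 + 4*(5 - 8*7) = -5 + 4*(5 - 56) = -5 + 4*(-51) = -5 - 204 = -209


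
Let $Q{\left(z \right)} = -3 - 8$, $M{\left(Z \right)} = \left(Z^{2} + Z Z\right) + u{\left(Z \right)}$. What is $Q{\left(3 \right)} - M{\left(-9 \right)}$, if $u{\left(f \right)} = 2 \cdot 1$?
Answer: $-175$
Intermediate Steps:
$u{\left(f \right)} = 2$
$M{\left(Z \right)} = 2 + 2 Z^{2}$ ($M{\left(Z \right)} = \left(Z^{2} + Z Z\right) + 2 = \left(Z^{2} + Z^{2}\right) + 2 = 2 Z^{2} + 2 = 2 + 2 Z^{2}$)
$Q{\left(z \right)} = -11$
$Q{\left(3 \right)} - M{\left(-9 \right)} = -11 - \left(2 + 2 \left(-9\right)^{2}\right) = -11 - \left(2 + 2 \cdot 81\right) = -11 - \left(2 + 162\right) = -11 - 164 = -175$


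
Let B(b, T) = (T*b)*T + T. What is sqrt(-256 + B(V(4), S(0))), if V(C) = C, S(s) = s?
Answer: 16*I ≈ 16.0*I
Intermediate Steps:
B(b, T) = T + b*T**2 (B(b, T) = b*T**2 + T = T + b*T**2)
sqrt(-256 + B(V(4), S(0))) = sqrt(-256 + 0*(1 + 0*4)) = sqrt(-256 + 0*(1 + 0)) = sqrt(-256 + 0*1) = sqrt(-256 + 0) = sqrt(-256) = 16*I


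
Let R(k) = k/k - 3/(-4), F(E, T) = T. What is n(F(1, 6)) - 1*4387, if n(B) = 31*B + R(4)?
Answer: -16797/4 ≈ -4199.3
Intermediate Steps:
R(k) = 7/4 (R(k) = 1 - 3*(-¼) = 1 + ¾ = 7/4)
n(B) = 7/4 + 31*B (n(B) = 31*B + 7/4 = 7/4 + 31*B)
n(F(1, 6)) - 1*4387 = (7/4 + 31*6) - 1*4387 = (7/4 + 186) - 4387 = 751/4 - 4387 = -16797/4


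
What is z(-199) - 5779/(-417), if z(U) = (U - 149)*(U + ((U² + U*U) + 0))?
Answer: -11464593569/417 ≈ -2.7493e+7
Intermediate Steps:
z(U) = (-149 + U)*(U + 2*U²) (z(U) = (-149 + U)*(U + ((U² + U²) + 0)) = (-149 + U)*(U + (2*U² + 0)) = (-149 + U)*(U + 2*U²))
z(-199) - 5779/(-417) = -199*(-149 - 297*(-199) + 2*(-199)²) - 5779/(-417) = -199*(-149 + 59103 + 2*39601) - 5779*(-1/417) = -199*(-149 + 59103 + 79202) + 5779/417 = -199*138156 + 5779/417 = -27493044 + 5779/417 = -11464593569/417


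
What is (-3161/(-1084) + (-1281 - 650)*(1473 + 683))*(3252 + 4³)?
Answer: -3741231125627/271 ≈ -1.3805e+10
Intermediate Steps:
(-3161/(-1084) + (-1281 - 650)*(1473 + 683))*(3252 + 4³) = (-3161*(-1/1084) - 1931*2156)*(3252 + 64) = (3161/1084 - 4163236)*3316 = -4512944663/1084*3316 = -3741231125627/271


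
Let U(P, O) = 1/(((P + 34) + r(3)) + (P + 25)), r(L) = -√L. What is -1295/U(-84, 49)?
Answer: 141155 + 1295*√3 ≈ 1.4340e+5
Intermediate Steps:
U(P, O) = 1/(59 - √3 + 2*P) (U(P, O) = 1/(((P + 34) - √3) + (P + 25)) = 1/(((34 + P) - √3) + (25 + P)) = 1/((34 + P - √3) + (25 + P)) = 1/(59 - √3 + 2*P))
-1295/U(-84, 49) = -(-141155 - 1295*√3) = -1295*(-109 - √3) = 141155 + 1295*√3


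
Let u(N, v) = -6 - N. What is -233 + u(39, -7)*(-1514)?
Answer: 67897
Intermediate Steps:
-233 + u(39, -7)*(-1514) = -233 + (-6 - 1*39)*(-1514) = -233 + (-6 - 39)*(-1514) = -233 - 45*(-1514) = -233 + 68130 = 67897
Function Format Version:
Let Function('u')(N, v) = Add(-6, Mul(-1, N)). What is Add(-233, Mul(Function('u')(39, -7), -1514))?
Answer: 67897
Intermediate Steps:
Add(-233, Mul(Function('u')(39, -7), -1514)) = Add(-233, Mul(Add(-6, Mul(-1, 39)), -1514)) = Add(-233, Mul(Add(-6, -39), -1514)) = Add(-233, Mul(-45, -1514)) = Add(-233, 68130) = 67897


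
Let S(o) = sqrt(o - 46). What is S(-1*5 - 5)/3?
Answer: 2*I*sqrt(14)/3 ≈ 2.4944*I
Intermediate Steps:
S(o) = sqrt(-46 + o)
S(-1*5 - 5)/3 = sqrt(-46 + (-1*5 - 5))/3 = sqrt(-46 + (-5 - 5))*(1/3) = sqrt(-46 - 10)*(1/3) = sqrt(-56)*(1/3) = (2*I*sqrt(14))*(1/3) = 2*I*sqrt(14)/3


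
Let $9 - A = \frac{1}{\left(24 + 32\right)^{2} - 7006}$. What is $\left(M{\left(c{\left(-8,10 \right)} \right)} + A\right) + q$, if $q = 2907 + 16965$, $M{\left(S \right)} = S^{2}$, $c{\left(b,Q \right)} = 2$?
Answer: $\frac{76954951}{3870} \approx 19885.0$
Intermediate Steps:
$q = 19872$
$A = \frac{34831}{3870}$ ($A = 9 - \frac{1}{\left(24 + 32\right)^{2} - 7006} = 9 - \frac{1}{56^{2} - 7006} = 9 - \frac{1}{3136 - 7006} = 9 - \frac{1}{-3870} = 9 - - \frac{1}{3870} = 9 + \frac{1}{3870} = \frac{34831}{3870} \approx 9.0003$)
$\left(M{\left(c{\left(-8,10 \right)} \right)} + A\right) + q = \left(2^{2} + \frac{34831}{3870}\right) + 19872 = \left(4 + \frac{34831}{3870}\right) + 19872 = \frac{50311}{3870} + 19872 = \frac{76954951}{3870}$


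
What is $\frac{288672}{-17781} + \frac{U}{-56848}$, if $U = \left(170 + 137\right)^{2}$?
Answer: $- \frac{6028755775}{336938096} \approx -17.893$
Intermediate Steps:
$U = 94249$ ($U = 307^{2} = 94249$)
$\frac{288672}{-17781} + \frac{U}{-56848} = \frac{288672}{-17781} + \frac{94249}{-56848} = 288672 \left(- \frac{1}{17781}\right) + 94249 \left(- \frac{1}{56848}\right) = - \frac{96224}{5927} - \frac{94249}{56848} = - \frac{6028755775}{336938096}$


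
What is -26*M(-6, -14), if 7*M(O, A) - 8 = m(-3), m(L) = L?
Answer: -130/7 ≈ -18.571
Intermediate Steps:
M(O, A) = 5/7 (M(O, A) = 8/7 + (⅐)*(-3) = 8/7 - 3/7 = 5/7)
-26*M(-6, -14) = -26*5/7 = -130/7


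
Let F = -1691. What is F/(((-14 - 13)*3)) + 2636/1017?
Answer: 214807/9153 ≈ 23.468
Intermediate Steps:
F/(((-14 - 13)*3)) + 2636/1017 = -1691*1/(3*(-14 - 13)) + 2636/1017 = -1691/((-27*3)) + 2636*(1/1017) = -1691/(-81) + 2636/1017 = -1691*(-1/81) + 2636/1017 = 1691/81 + 2636/1017 = 214807/9153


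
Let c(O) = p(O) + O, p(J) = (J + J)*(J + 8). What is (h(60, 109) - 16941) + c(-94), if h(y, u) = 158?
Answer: -709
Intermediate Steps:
p(J) = 2*J*(8 + J) (p(J) = (2*J)*(8 + J) = 2*J*(8 + J))
c(O) = O + 2*O*(8 + O) (c(O) = 2*O*(8 + O) + O = O + 2*O*(8 + O))
(h(60, 109) - 16941) + c(-94) = (158 - 16941) - 94*(17 + 2*(-94)) = -16783 - 94*(17 - 188) = -16783 - 94*(-171) = -16783 + 16074 = -709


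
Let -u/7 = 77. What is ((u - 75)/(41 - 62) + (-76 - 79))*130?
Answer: -343330/21 ≈ -16349.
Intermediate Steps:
u = -539 (u = -7*77 = -539)
((u - 75)/(41 - 62) + (-76 - 79))*130 = ((-539 - 75)/(41 - 62) + (-76 - 79))*130 = (-614/(-21) - 155)*130 = (-614*(-1/21) - 155)*130 = (614/21 - 155)*130 = -2641/21*130 = -343330/21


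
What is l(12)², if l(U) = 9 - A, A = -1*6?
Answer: 225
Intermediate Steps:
A = -6
l(U) = 15 (l(U) = 9 - 1*(-6) = 9 + 6 = 15)
l(12)² = 15² = 225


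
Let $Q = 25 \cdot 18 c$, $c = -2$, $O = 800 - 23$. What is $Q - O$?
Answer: $-1677$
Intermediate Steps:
$O = 777$ ($O = 800 - 23 = 777$)
$Q = -900$ ($Q = 25 \cdot 18 \left(-2\right) = 25 \left(-36\right) = -900$)
$Q - O = -900 - 777 = -1677$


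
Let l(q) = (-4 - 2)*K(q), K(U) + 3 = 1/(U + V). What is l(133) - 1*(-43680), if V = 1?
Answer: 2927763/67 ≈ 43698.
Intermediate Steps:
K(U) = -3 + 1/(1 + U) (K(U) = -3 + 1/(U + 1) = -3 + 1/(1 + U))
l(q) = -6*(-2 - 3*q)/(1 + q) (l(q) = (-4 - 2)*((-2 - 3*q)/(1 + q)) = -6*(-2 - 3*q)/(1 + q))
l(133) - 1*(-43680) = 6*(2 + 3*133)/(1 + 133) - 1*(-43680) = 6*(2 + 399)/134 + 43680 = 6*(1/134)*401 + 43680 = 1203/67 + 43680 = 2927763/67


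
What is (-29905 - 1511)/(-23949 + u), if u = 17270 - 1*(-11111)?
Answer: -3927/554 ≈ -7.0884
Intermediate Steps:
u = 28381 (u = 17270 + 11111 = 28381)
(-29905 - 1511)/(-23949 + u) = (-29905 - 1511)/(-23949 + 28381) = -31416/4432 = -31416*1/4432 = -3927/554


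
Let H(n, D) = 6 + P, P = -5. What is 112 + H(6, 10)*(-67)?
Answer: 45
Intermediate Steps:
H(n, D) = 1 (H(n, D) = 6 - 5 = 1)
112 + H(6, 10)*(-67) = 112 + 1*(-67) = 112 - 67 = 45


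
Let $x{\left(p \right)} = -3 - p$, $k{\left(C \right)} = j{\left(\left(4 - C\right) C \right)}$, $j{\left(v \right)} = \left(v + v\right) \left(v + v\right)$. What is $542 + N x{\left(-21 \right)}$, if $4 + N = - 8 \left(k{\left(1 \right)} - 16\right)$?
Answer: $-2410$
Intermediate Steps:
$j{\left(v \right)} = 4 v^{2}$ ($j{\left(v \right)} = 2 v 2 v = 4 v^{2}$)
$k{\left(C \right)} = 4 C^{2} \left(4 - C\right)^{2}$ ($k{\left(C \right)} = 4 \left(\left(4 - C\right) C\right)^{2} = 4 \left(C \left(4 - C\right)\right)^{2} = 4 C^{2} \left(4 - C\right)^{2}$)
$N = -164$ ($N = -4 - 8 \left(4 \cdot 1^{2} \left(-4 + 1\right)^{2} - 16\right) = -4 - 8 \left(4 \cdot 1 \left(-3\right)^{2} - 16\right) = -4 - 8 \left(4 \cdot 1 \cdot 9 - 16\right) = -4 - 8 \left(36 - 16\right) = -4 - 160 = -164$)
$542 + N x{\left(-21 \right)} = 542 - 164 \left(-3 - -21\right) = 542 - 164 \left(-3 + 21\right) = 542 - 2952 = -2410$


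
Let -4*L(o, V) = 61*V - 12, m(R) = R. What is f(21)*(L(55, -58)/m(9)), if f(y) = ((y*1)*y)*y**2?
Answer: 38355975/2 ≈ 1.9178e+7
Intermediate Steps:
L(o, V) = 3 - 61*V/4 (L(o, V) = -(61*V - 12)/4 = -(-12 + 61*V)/4 = 3 - 61*V/4)
f(y) = y**4 (f(y) = (y*y)*y**2 = y**2*y**2 = y**4)
f(21)*(L(55, -58)/m(9)) = 21**4*((3 - 61/4*(-58))/9) = 194481*((3 + 1769/2)*(1/9)) = 194481*((1775/2)*(1/9)) = 194481*(1775/18) = 38355975/2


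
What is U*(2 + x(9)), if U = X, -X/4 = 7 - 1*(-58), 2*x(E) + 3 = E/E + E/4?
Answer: -1105/2 ≈ -552.50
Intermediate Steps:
x(E) = -1 + E/8 (x(E) = -3/2 + (E/E + E/4)/2 = -3/2 + (1 + E*(1/4))/2 = -3/2 + (1 + E/4)/2 = -3/2 + (1/2 + E/8) = -1 + E/8)
X = -260 (X = -4*(7 - 1*(-58)) = -4*(7 + 58) = -4*65 = -260)
U = -260
U*(2 + x(9)) = -260*(2 + (-1 + (1/8)*9)) = -260*(2 + (-1 + 9/8)) = -260*(2 + 1/8) = -260*17/8 = -1105/2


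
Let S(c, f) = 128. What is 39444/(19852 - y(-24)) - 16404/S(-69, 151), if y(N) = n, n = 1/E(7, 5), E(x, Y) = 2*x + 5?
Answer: -507620645/4023328 ≈ -126.17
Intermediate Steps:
E(x, Y) = 5 + 2*x
n = 1/19 (n = 1/(5 + 2*7) = 1/(5 + 14) = 1/19 ≈ 0.052632)
y(N) = 1/19
39444/(19852 - y(-24)) - 16404/S(-69, 151) = 39444/(19852 - 1*1/19) - 16404/128 = 39444/(19852 - 1/19) - 16404*1/128 = 39444/(377187/19) - 4101/32 = 39444*(19/377187) - 4101/32 = 249812/125729 - 4101/32 = -507620645/4023328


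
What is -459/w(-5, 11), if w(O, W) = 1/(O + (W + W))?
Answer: -7803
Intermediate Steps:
w(O, W) = 1/(O + 2*W)
-459/w(-5, 11) = -459/(1/(-5 + 2*11)) = -459/(1/(-5 + 22)) = -459/(1/17) = -459/1/17 = -459*17 = -7803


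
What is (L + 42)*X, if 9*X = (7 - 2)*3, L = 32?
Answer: 370/3 ≈ 123.33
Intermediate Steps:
X = 5/3 (X = ((7 - 2)*3)/9 = (5*3)/9 = (⅑)*15 = 5/3 ≈ 1.6667)
(L + 42)*X = (32 + 42)*(5/3) = 74*(5/3) = 370/3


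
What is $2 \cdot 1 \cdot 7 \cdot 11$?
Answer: $154$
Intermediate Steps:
$2 \cdot 1 \cdot 7 \cdot 11 = 2 \cdot 7 \cdot 11 = 14 \cdot 11 = 154$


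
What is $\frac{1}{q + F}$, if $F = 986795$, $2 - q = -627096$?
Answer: $\frac{1}{1613893} \approx 6.1962 \cdot 10^{-7}$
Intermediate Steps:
$q = 627098$ ($q = 2 - -627096 = 2 + 627096 = 627098$)
$\frac{1}{q + F} = \frac{1}{627098 + 986795} = \frac{1}{1613893}$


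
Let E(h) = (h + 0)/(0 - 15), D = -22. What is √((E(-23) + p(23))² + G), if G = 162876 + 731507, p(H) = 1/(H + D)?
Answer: √201237619/15 ≈ 945.72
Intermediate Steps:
p(H) = 1/(-22 + H) (p(H) = 1/(H - 22) = 1/(-22 + H))
G = 894383
E(h) = -h/15 (E(h) = h/(-15) = h*(-1/15) = -h/15)
√((E(-23) + p(23))² + G) = √((-1/15*(-23) + 1/(-22 + 23))² + 894383) = √((23/15 + 1/1)² + 894383) = √((23/15 + 1)² + 894383) = √((38/15)² + 894383) = √(1444/225 + 894383) = √(201237619/225) = √201237619/15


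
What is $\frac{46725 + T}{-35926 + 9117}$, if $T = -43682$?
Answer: $- \frac{179}{1577} \approx -0.11351$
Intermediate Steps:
$\frac{46725 + T}{-35926 + 9117} = \frac{46725 - 43682}{-35926 + 9117} = \frac{3043}{-26809} = 3043 \left(- \frac{1}{26809}\right) = - \frac{179}{1577}$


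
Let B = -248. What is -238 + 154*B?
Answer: -38430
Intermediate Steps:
-238 + 154*B = -238 + 154*(-248) = -238 - 38192 = -38430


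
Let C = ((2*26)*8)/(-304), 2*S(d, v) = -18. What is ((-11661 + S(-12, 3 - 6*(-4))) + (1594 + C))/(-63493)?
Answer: 191470/1206367 ≈ 0.15872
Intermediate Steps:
S(d, v) = -9 (S(d, v) = (½)*(-18) = -9)
C = -26/19 (C = (52*8)*(-1/304) = 416*(-1/304) = -26/19 ≈ -1.3684)
((-11661 + S(-12, 3 - 6*(-4))) + (1594 + C))/(-63493) = ((-11661 - 9) + (1594 - 26/19))/(-63493) = (-11670 + 30260/19)*(-1/63493) = -191470/19*(-1/63493) = 191470/1206367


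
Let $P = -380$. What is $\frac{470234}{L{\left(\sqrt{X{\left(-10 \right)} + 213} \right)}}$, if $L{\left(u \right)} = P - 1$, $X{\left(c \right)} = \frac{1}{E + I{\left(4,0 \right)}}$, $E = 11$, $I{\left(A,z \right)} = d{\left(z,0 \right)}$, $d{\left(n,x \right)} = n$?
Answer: $- \frac{470234}{381} \approx -1234.2$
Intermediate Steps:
$I{\left(A,z \right)} = z$
$X{\left(c \right)} = \frac{1}{11}$ ($X{\left(c \right)} = \frac{1}{11 + 0} = \frac{1}{11}$)
$L{\left(u \right)} = -381$ ($L{\left(u \right)} = -380 - 1 = -381$)
$\frac{470234}{L{\left(\sqrt{X{\left(-10 \right)} + 213} \right)}} = \frac{470234}{-381} = 470234 \left(- \frac{1}{381}\right) = - \frac{470234}{381}$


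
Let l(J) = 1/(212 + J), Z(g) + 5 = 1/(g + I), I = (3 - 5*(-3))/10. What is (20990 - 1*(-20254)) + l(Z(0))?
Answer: 77043801/1868 ≈ 41244.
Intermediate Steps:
I = 9/5 (I = (3 + 15)*(⅒) = 18*(⅒) = 9/5 ≈ 1.8000)
Z(g) = -5 + 1/(9/5 + g) (Z(g) = -5 + 1/(g + 9/5) = -5 + 1/(9/5 + g))
(20990 - 1*(-20254)) + l(Z(0)) = (20990 - 1*(-20254)) + 1/(212 + 5*(-8 - 5*0)/(9 + 5*0)) = (20990 + 20254) + 1/(212 + 5*(-8 + 0)/(9 + 0)) = 41244 + 1/(212 + 5*(-8)/9) = 41244 + 1/(212 + 5*(⅑)*(-8)) = 41244 + 1/(212 - 40/9) = 41244 + 1/(1868/9) = 41244 + 9/1868 = 77043801/1868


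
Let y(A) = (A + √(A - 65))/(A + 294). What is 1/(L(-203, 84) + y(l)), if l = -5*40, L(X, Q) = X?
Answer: -1812508/371795789 - 94*I*√265/371795789 ≈ -0.004875 - 4.1157e-6*I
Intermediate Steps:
l = -200
y(A) = (A + √(-65 + A))/(294 + A)
1/(L(-203, 84) + y(l)) = 1/(-203 + (-200 + √(-65 - 200))/(294 - 200)) = 1/(-203 + (-200 + √(-265))/94) = 1/(-203 + (-200 + I*√265)/94) = 1/(-203 + (-100/47 + I*√265/94)) = 1/(-9641/47 + I*√265/94)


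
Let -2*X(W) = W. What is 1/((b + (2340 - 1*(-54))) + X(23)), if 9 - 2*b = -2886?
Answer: 1/3830 ≈ 0.00026110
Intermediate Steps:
b = 2895/2 (b = 9/2 - ½*(-2886) = 9/2 + 1443 = 2895/2 ≈ 1447.5)
X(W) = -W/2
1/((b + (2340 - 1*(-54))) + X(23)) = 1/((2895/2 + (2340 - 1*(-54))) - ½*23) = 1/((2895/2 + (2340 + 54)) - 23/2) = 1/((2895/2 + 2394) - 23/2) = 1/(7683/2 - 23/2) = 1/3830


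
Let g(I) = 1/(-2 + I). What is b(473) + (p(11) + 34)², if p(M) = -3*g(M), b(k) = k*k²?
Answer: 952424554/9 ≈ 1.0582e+8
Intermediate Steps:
b(k) = k³
p(M) = -3/(-2 + M)
b(473) + (p(11) + 34)² = 473³ + (-3/(-2 + 11) + 34)² = 105823817 + (-3/9 + 34)² = 105823817 + (-3*⅑ + 34)² = 105823817 + (-⅓ + 34)² = 105823817 + (101/3)² = 105823817 + 10201/9 = 952424554/9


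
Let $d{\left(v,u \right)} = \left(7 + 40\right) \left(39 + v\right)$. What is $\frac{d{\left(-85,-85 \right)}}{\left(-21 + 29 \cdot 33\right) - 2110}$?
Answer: $\frac{1081}{587} \approx 1.8416$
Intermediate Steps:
$d{\left(v,u \right)} = 1833 + 47 v$ ($d{\left(v,u \right)} = 47 \left(39 + v\right) = 1833 + 47 v$)
$\frac{d{\left(-85,-85 \right)}}{\left(-21 + 29 \cdot 33\right) - 2110} = \frac{1833 + 47 \left(-85\right)}{\left(-21 + 29 \cdot 33\right) - 2110} = \frac{1833 - 3995}{\left(-21 + 957\right) - 2110} = - \frac{2162}{936 - 2110} = - \frac{2162}{-1174} = \left(-2162\right) \left(- \frac{1}{1174}\right) = \frac{1081}{587}$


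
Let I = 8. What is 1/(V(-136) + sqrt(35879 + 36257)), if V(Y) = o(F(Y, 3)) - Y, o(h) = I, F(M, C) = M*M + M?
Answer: -18/6425 + sqrt(18034)/25700 ≈ 0.0024238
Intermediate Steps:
F(M, C) = M + M**2 (F(M, C) = M**2 + M = M + M**2)
o(h) = 8
V(Y) = 8 - Y
1/(V(-136) + sqrt(35879 + 36257)) = 1/((8 - 1*(-136)) + sqrt(35879 + 36257)) = 1/((8 + 136) + sqrt(72136)) = 1/(144 + 2*sqrt(18034))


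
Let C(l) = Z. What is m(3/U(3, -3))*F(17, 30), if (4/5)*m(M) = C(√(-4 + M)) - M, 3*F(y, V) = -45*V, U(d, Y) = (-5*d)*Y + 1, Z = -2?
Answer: 106875/92 ≈ 1161.7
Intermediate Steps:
U(d, Y) = 1 - 5*Y*d (U(d, Y) = -5*Y*d + 1 = 1 - 5*Y*d)
C(l) = -2
F(y, V) = -15*V (F(y, V) = (-45*V)/3 = -15*V)
m(M) = -5/2 - 5*M/4 (m(M) = 5*(-2 - M)/4 = -5/2 - 5*M/4)
m(3/U(3, -3))*F(17, 30) = (-5/2 - 15/(4*(1 - 5*(-3)*3)))*(-15*30) = (-5/2 - 15/(4*(1 + 45)))*(-450) = (-5/2 - 15/(4*46))*(-450) = (-5/2 - 5/4*3/46)*(-450) = (-5/2 - 15/184)*(-450) = -475/184*(-450) = 106875/92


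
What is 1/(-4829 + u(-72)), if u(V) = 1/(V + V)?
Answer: -144/695377 ≈ -0.00020708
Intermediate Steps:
u(V) = 1/(2*V)
1/(-4829 + u(-72)) = 1/(-4829 + (1/2)/(-72)) = 1/(-4829 + (1/2)*(-1/72)) = 1/(-4829 - 1/144) = 1/(-695377/144) = -144/695377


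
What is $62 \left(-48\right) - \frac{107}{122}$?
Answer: $- \frac{363179}{122} \approx -2976.9$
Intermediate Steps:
$62 \left(-48\right) - \frac{107}{122} = -2976 - \frac{107}{122} = - \frac{363179}{122}$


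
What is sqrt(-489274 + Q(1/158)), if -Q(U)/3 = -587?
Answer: I*sqrt(487513) ≈ 698.22*I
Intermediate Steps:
Q(U) = 1761 (Q(U) = -3*(-587) = 1761)
sqrt(-489274 + Q(1/158)) = sqrt(-489274 + 1761) = sqrt(-487513) = I*sqrt(487513)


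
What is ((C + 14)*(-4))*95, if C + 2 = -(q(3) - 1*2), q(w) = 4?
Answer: -3800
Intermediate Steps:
C = -4 (C = -2 - (4 - 1*2) = -2 - (4 - 2) = -2 - 1*2 = -2 - 2 = -4)
((C + 14)*(-4))*95 = ((-4 + 14)*(-4))*95 = (10*(-4))*95 = -40*95 = -3800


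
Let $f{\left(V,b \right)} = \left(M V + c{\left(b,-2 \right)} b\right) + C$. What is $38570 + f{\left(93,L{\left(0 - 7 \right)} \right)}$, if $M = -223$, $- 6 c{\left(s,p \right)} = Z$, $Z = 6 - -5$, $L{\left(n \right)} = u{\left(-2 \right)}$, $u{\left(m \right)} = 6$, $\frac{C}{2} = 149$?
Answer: $18118$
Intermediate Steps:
$C = 298$ ($C = 2 \cdot 149 = 298$)
$L{\left(n \right)} = 6$
$Z = 11$ ($Z = 6 + 5 = 11$)
$c{\left(s,p \right)} = - \frac{11}{6}$ ($c{\left(s,p \right)} = \left(- \frac{1}{6}\right) 11 = - \frac{11}{6}$)
$f{\left(V,b \right)} = 298 - 223 V - \frac{11 b}{6}$ ($f{\left(V,b \right)} = \left(- 223 V - \frac{11 b}{6}\right) + 298 = 298 - 223 V - \frac{11 b}{6}$)
$38570 + f{\left(93,L{\left(0 - 7 \right)} \right)} = 38570 - 20452 = 18118$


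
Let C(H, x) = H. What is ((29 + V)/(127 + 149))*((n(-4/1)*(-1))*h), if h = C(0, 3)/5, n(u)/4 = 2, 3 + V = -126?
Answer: 0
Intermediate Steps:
V = -129 (V = -3 - 126 = -129)
n(u) = 8 (n(u) = 4*2 = 8)
h = 0 (h = 0/5 = 0*(⅕) = 0)
((29 + V)/(127 + 149))*((n(-4/1)*(-1))*h) = ((29 - 129)/(127 + 149))*((8*(-1))*0) = (-100/276)*(-8*0) = -100*1/276*0 = -25/69*0 = 0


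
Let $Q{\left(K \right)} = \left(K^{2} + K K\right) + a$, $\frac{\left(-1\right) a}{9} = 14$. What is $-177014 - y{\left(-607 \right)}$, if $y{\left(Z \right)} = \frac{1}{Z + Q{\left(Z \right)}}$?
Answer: $- \frac{130311511311}{736165} \approx -1.7701 \cdot 10^{5}$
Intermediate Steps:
$a = -126$ ($a = \left(-9\right) 14 = -126$)
$Q{\left(K \right)} = -126 + 2 K^{2}$ ($Q{\left(K \right)} = \left(K^{2} + K K\right) - 126 = \left(K^{2} + K^{2}\right) - 126 = 2 K^{2} - 126 = -126 + 2 K^{2}$)
$y{\left(Z \right)} = \frac{1}{-126 + Z + 2 Z^{2}}$ ($y{\left(Z \right)} = \frac{1}{Z + \left(-126 + 2 Z^{2}\right)} = \frac{1}{-126 + Z + 2 Z^{2}}$)
$-177014 - y{\left(-607 \right)} = -177014 - \frac{1}{-126 - 607 + 2 \left(-607\right)^{2}} = -177014 - \frac{1}{-126 - 607 + 2 \cdot 368449} = -177014 - \frac{1}{-126 - 607 + 736898} = -177014 - \frac{1}{736165} = - \frac{130311511311}{736165}$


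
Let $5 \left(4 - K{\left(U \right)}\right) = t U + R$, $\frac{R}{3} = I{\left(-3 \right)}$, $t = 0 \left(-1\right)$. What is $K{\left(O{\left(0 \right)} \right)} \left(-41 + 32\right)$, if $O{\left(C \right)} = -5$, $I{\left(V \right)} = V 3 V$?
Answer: $\frac{549}{5} \approx 109.8$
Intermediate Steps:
$I{\left(V \right)} = 3 V^{2}$ ($I{\left(V \right)} = 3 V V = 3 V^{2}$)
$t = 0$
$R = 81$ ($R = 3 \cdot 3 \left(-3\right)^{2} = 3 \cdot 3 \cdot 9 = 3 \cdot 27 = 81$)
$K{\left(U \right)} = - \frac{61}{5}$ ($K{\left(U \right)} = 4 - \frac{0 U + 81}{5} = 4 - \frac{0 + 81}{5} = 4 - \frac{81}{5} = - \frac{61}{5}$)
$K{\left(O{\left(0 \right)} \right)} \left(-41 + 32\right) = - \frac{61 \left(-41 + 32\right)}{5} = \left(- \frac{61}{5}\right) \left(-9\right) = \frac{549}{5}$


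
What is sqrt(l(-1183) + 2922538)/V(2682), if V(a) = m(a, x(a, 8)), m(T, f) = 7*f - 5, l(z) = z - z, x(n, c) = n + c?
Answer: sqrt(2922538)/18825 ≈ 0.090812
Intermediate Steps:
x(n, c) = c + n
l(z) = 0
m(T, f) = -5 + 7*f
V(a) = 51 + 7*a (V(a) = -5 + 7*(8 + a) = -5 + (56 + 7*a) = 51 + 7*a)
sqrt(l(-1183) + 2922538)/V(2682) = sqrt(0 + 2922538)/(51 + 7*2682) = sqrt(2922538)/(51 + 18774) = sqrt(2922538)/18825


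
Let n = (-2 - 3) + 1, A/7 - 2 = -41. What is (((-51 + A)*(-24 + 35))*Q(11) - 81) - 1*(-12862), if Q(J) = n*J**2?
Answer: 1737757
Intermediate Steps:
A = -273 (A = 14 + 7*(-41) = 14 - 287 = -273)
n = -4 (n = -5 + 1 = -4)
Q(J) = -4*J**2
(((-51 + A)*(-24 + 35))*Q(11) - 81) - 1*(-12862) = (((-51 - 273)*(-24 + 35))*(-4*11**2) - 81) - 1*(-12862) = ((-324*11)*(-4*121) - 81) + 12862 = (-3564*(-484) - 81) + 12862 = (1724976 - 81) + 12862 = 1724895 + 12862 = 1737757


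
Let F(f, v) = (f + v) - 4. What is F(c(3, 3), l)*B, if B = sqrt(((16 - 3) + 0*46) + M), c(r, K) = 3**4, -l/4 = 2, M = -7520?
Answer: 69*I*sqrt(7507) ≈ 5978.4*I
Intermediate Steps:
l = -8 (l = -4*2 = -8)
c(r, K) = 81
B = I*sqrt(7507) (B = sqrt(((16 - 3) + 0*46) - 7520) = sqrt((13 + 0) - 7520) = sqrt(13 - 7520) = sqrt(-7507) = I*sqrt(7507) ≈ 86.643*I)
F(f, v) = -4 + f + v
F(c(3, 3), l)*B = (-4 + 81 - 8)*(I*sqrt(7507)) = 69*(I*sqrt(7507)) = 69*I*sqrt(7507)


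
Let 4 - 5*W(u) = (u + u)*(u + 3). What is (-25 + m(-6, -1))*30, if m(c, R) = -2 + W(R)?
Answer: -762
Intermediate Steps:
W(u) = ⅘ - 2*u*(3 + u)/5 (W(u) = ⅘ - (u + u)*(u + 3)/5 = ⅘ - 2*u*(3 + u)/5)
m(c, R) = -6/5 - 6*R/5 - 2*R²/5 (m(c, R) = -2 + (⅘ - 6*R/5 - 2*R²/5) = -6/5 - 6*R/5 - 2*R²/5)
(-25 + m(-6, -1))*30 = (-25 + (-6/5 - 6/5*(-1) - ⅖*(-1)²))*30 = (-25 + (-6/5 + 6/5 - ⅖*1))*30 = (-25 + (-6/5 + 6/5 - ⅖))*30 = (-25 - ⅖)*30 = -127/5*30 = -762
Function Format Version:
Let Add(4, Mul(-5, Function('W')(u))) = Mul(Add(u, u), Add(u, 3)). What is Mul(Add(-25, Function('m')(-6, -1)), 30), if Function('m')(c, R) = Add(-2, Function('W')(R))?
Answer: -762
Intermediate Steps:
Function('W')(u) = Add(Rational(4, 5), Mul(Rational(-2, 5), u, Add(3, u))) (Function('W')(u) = Add(Rational(4, 5), Mul(Rational(-1, 5), Mul(Add(u, u), Add(u, 3)))) = Add(Rational(4, 5), Mul(Rational(-1, 5), Mul(Mul(2, u), Add(3, u)))) = Add(Rational(4, 5), Mul(Rational(-1, 5), Mul(2, u, Add(3, u)))) = Add(Rational(4, 5), Mul(Rational(-2, 5), u, Add(3, u))))
Function('m')(c, R) = Add(Rational(-6, 5), Mul(Rational(-6, 5), R), Mul(Rational(-2, 5), Pow(R, 2))) (Function('m')(c, R) = Add(-2, Add(Rational(4, 5), Mul(Rational(-6, 5), R), Mul(Rational(-2, 5), Pow(R, 2)))) = Add(Rational(-6, 5), Mul(Rational(-6, 5), R), Mul(Rational(-2, 5), Pow(R, 2))))
Mul(Add(-25, Function('m')(-6, -1)), 30) = Mul(Add(-25, Add(Rational(-6, 5), Mul(Rational(-6, 5), -1), Mul(Rational(-2, 5), Pow(-1, 2)))), 30) = Mul(Add(-25, Add(Rational(-6, 5), Rational(6, 5), Mul(Rational(-2, 5), 1))), 30) = Mul(Add(-25, Add(Rational(-6, 5), Rational(6, 5), Rational(-2, 5))), 30) = Mul(Add(-25, Rational(-2, 5)), 30) = Mul(Rational(-127, 5), 30) = -762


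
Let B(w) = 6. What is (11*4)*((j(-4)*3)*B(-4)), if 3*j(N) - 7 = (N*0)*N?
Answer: 1848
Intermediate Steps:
j(N) = 7/3 (j(N) = 7/3 + ((N*0)*N)/3 = 7/3 + (0*N)/3 = 7/3 + (⅓)*0 = 7/3 + 0 = 7/3)
(11*4)*((j(-4)*3)*B(-4)) = (11*4)*(((7/3)*3)*6) = 44*(7*6) = 44*42 = 1848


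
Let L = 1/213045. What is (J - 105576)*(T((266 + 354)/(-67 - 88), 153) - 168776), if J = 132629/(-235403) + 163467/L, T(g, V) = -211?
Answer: -197909832472366804608/33629 ≈ -5.8851e+15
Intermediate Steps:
L = 1/213045 ≈ 4.6938e-6
J = 1171157736668488/33629 (J = 132629/(-235403) + 163467/(1/213045) = 132629*(-1/235403) + 163467*213045 = -18947/33629 + 34825827015 = 1171157736668488/33629 ≈ 3.4826e+10)
(J - 105576)*(T((266 + 354)/(-67 - 88), 153) - 168776) = (1171157736668488/33629 - 105576)*(-211 - 168776) = (1171154186253184/33629)*(-168987) = -197909832472366804608/33629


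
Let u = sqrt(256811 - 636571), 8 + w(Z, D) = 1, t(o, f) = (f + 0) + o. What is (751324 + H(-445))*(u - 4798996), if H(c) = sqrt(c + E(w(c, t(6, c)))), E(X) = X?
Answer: -8*(375662 + I*sqrt(113))*(1199749 - I*sqrt(23735)) ≈ -3.6056e+12 + 3.6097e+8*I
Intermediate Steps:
t(o, f) = f + o
w(Z, D) = -7 (w(Z, D) = -8 + 1 = -7)
H(c) = sqrt(-7 + c) (H(c) = sqrt(c - 7) = sqrt(-7 + c))
u = 4*I*sqrt(23735) (u = sqrt(-379760) = 4*I*sqrt(23735) ≈ 616.25*I)
(751324 + H(-445))*(u - 4798996) = (751324 + sqrt(-7 - 445))*(4*I*sqrt(23735) - 4798996) = (751324 + sqrt(-452))*(-4798996 + 4*I*sqrt(23735)) = (751324 + 2*I*sqrt(113))*(-4798996 + 4*I*sqrt(23735)) = (-4798996 + 4*I*sqrt(23735))*(751324 + 2*I*sqrt(113))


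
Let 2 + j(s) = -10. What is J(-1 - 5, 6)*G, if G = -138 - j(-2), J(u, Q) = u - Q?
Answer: 1512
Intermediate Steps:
j(s) = -12 (j(s) = -2 - 10 = -12)
G = -126 (G = -138 - 1*(-12) = -138 + 12 = -126)
J(-1 - 5, 6)*G = ((-1 - 5) - 1*6)*(-126) = (-6 - 6)*(-126) = -12*(-126) = 1512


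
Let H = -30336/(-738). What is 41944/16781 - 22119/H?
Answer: -45442940633/84844736 ≈ -535.60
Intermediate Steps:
H = 5056/123 (H = -30336*(-1/738) = 5056/123 ≈ 41.106)
41944/16781 - 22119/H = 41944/16781 - 22119/5056/123 = 41944*(1/16781) - 22119*123/5056 = 41944/16781 - 2720637/5056 = -45442940633/84844736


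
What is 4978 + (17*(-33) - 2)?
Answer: 4415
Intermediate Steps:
4978 + (17*(-33) - 2) = 4978 + (-561 - 2) = 4978 - 563 = 4415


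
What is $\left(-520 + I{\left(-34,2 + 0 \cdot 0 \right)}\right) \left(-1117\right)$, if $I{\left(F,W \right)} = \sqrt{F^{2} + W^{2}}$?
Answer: $580840 - 2234 \sqrt{290} \approx 5.428 \cdot 10^{5}$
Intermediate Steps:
$\left(-520 + I{\left(-34,2 + 0 \cdot 0 \right)}\right) \left(-1117\right) = \left(-520 + \sqrt{\left(-34\right)^{2} + \left(2 + 0 \cdot 0\right)^{2}}\right) \left(-1117\right) = \left(-520 + \sqrt{1156 + \left(2 + 0\right)^{2}}\right) \left(-1117\right) = \left(-520 + \sqrt{1156 + 2^{2}}\right) \left(-1117\right) = \left(-520 + \sqrt{1156 + 4}\right) \left(-1117\right) = \left(-520 + \sqrt{1160}\right) \left(-1117\right) = \left(-520 + 2 \sqrt{290}\right) \left(-1117\right) = 580840 - 2234 \sqrt{290}$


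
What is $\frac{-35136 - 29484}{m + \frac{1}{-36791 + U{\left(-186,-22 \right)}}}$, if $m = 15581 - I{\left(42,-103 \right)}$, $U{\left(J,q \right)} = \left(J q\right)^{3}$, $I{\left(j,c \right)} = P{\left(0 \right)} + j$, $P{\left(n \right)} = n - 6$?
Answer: $- \frac{737942197590690}{177519521224811} \approx -4.157$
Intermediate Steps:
$P{\left(n \right)} = -6 + n$
$I{\left(j,c \right)} = -6 + j$ ($I{\left(j,c \right)} = \left(-6 + 0\right) + j = -6 + j$)
$U{\left(J,q \right)} = J^{3} q^{3}$
$m = 15545$ ($m = 15581 - \left(-6 + 42\right) = 15581 - 36 = 15545$)
$\frac{-35136 - 29484}{m + \frac{1}{-36791 + U{\left(-186,-22 \right)}}} = \frac{-35136 - 29484}{15545 + \frac{1}{-36791 + \left(-186\right)^{3} \left(-22\right)^{3}}} = - \frac{64620}{15545 + \frac{1}{-36791 - -68518346688}} = - \frac{64620}{15545 + \frac{1}{-36791 + 68518346688}} = - \frac{64620}{15545 + \frac{1}{68518309897}} = - \frac{64620}{\frac{1065117127348866}{68518309897}} = \left(-64620\right) \frac{68518309897}{1065117127348866} = - \frac{737942197590690}{177519521224811}$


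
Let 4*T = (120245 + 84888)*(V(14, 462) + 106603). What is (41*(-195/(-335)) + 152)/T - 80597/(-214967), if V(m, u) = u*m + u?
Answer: 125762557243059755/335431808440275421 ≈ 0.37493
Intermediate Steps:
V(m, u) = u + m*u (V(m, u) = m*u + u = u + m*u)
T = 23289364889/4 (T = ((120245 + 84888)*(462*(1 + 14) + 106603))/4 = (205133*(462*15 + 106603))/4 = (205133*(6930 + 106603))/4 = (205133*113533)/4 = (¼)*23289364889 = 23289364889/4 ≈ 5.8223e+9)
(41*(-195/(-335)) + 152)/T - 80597/(-214967) = (41*(-195/(-335)) + 152)/(23289364889/4) - 80597/(-214967) = (41*(-195*(-1/335)) + 152)*(4/23289364889) - 80597*(-1/214967) = (41*(39/67) + 152)*(4/23289364889) + 80597/214967 = (1599/67 + 152)*(4/23289364889) + 80597/214967 = (11783/67)*(4/23289364889) + 80597/214967 = 47132/1560387447563 + 80597/214967 = 125762557243059755/335431808440275421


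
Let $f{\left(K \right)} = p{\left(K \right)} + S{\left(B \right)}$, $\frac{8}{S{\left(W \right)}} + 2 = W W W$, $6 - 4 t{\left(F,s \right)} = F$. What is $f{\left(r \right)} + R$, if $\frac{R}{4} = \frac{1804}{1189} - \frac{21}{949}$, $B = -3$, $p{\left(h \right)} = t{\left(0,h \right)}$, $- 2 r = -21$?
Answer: $\frac{396555}{55042} \approx 7.2046$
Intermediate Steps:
$r = \frac{21}{2}$ ($r = \left(- \frac{1}{2}\right) \left(-21\right) = \frac{21}{2} \approx 10.5$)
$t{\left(F,s \right)} = \frac{3}{2} - \frac{F}{4}$
$p{\left(h \right)} = \frac{3}{2}$ ($p{\left(h \right)} = \frac{3}{2} - 0 = \frac{3}{2} + 0 = \frac{3}{2}$)
$S{\left(W \right)} = \frac{8}{-2 + W^{3}}$ ($S{\left(W \right)} = \frac{8}{-2 + W W W} = \frac{8}{-2 + W^{2} W} = \frac{8}{-2 + W^{3}}$)
$R = \frac{164588}{27521}$ ($R = 4 \left(\frac{1804}{1189} - \frac{21}{949}\right) = 4 \left(1804 \cdot \frac{1}{1189} - \frac{21}{949}\right) = 4 \left(\frac{44}{29} - \frac{21}{949}\right) = 4 \cdot \frac{41147}{27521} = \frac{164588}{27521} \approx 5.9805$)
$f{\left(K \right)} = \frac{71}{58}$ ($f{\left(K \right)} = \frac{3}{2} + \frac{8}{-2 + \left(-3\right)^{3}} = \frac{3}{2} + \frac{8}{-2 - 27} = \frac{3}{2} + \frac{8}{-29} = \frac{3}{2} + 8 \left(- \frac{1}{29}\right) = \frac{3}{2} - \frac{8}{29} = \frac{71}{58}$)
$f{\left(r \right)} + R = \frac{71}{58} + \frac{164588}{27521} = \frac{396555}{55042}$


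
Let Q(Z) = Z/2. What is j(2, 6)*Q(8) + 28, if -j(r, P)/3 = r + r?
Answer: -20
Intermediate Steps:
j(r, P) = -6*r (j(r, P) = -3*(r + r) = -6*r)
Q(Z) = Z/2 (Q(Z) = Z*(½) = Z/2)
j(2, 6)*Q(8) + 28 = (-6*2)*((½)*8) + 28 = -12*4 + 28 = -48 + 28 = -20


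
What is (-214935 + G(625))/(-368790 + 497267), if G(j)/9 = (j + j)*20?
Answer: 10065/128477 ≈ 0.078341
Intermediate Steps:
G(j) = 360*j (G(j) = 9*((j + j)*20) = 9*((2*j)*20) = 9*(40*j) = 360*j)
(-214935 + G(625))/(-368790 + 497267) = (-214935 + 360*625)/(-368790 + 497267) = (-214935 + 225000)/128477 = 10065*(1/128477) = 10065/128477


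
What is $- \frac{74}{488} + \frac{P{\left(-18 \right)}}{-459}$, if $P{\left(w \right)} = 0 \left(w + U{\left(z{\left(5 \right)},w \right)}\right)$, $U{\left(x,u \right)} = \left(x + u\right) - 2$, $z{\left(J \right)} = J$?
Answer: $- \frac{37}{244} \approx -0.15164$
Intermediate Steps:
$U{\left(x,u \right)} = -2 + u + x$ ($U{\left(x,u \right)} = \left(u + x\right) - 2 = -2 + u + x$)
$P{\left(w \right)} = 0$ ($P{\left(w \right)} = 0 \left(w + \left(-2 + w + 5\right)\right) = 0 \left(w + \left(3 + w\right)\right) = 0 \left(3 + 2 w\right) = 0$)
$- \frac{74}{488} + \frac{P{\left(-18 \right)}}{-459} = - \frac{74}{488} + \frac{0}{-459} = \left(-74\right) \frac{1}{488} + 0 \left(- \frac{1}{459}\right) = - \frac{37}{244} + 0 = - \frac{37}{244}$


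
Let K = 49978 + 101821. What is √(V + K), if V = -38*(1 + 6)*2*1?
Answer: √151267 ≈ 388.93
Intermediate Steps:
K = 151799
V = -532 (V = -266*2*1 = -38*14*1 = -532*1 = -532)
√(V + K) = √(-532 + 151799) = √151267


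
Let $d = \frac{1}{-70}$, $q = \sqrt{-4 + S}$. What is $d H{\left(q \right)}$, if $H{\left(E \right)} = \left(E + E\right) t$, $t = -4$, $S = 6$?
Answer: $\frac{4 \sqrt{2}}{35} \approx 0.16162$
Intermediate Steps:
$q = \sqrt{2}$ ($q = \sqrt{-4 + 6} = \sqrt{2} \approx 1.4142$)
$d = - \frac{1}{70} \approx -0.014286$
$H{\left(E \right)} = - 8 E$ ($H{\left(E \right)} = \left(E + E\right) \left(-4\right) = 2 E \left(-4\right) = - 8 E$)
$d H{\left(q \right)} = - \frac{\left(-8\right) \sqrt{2}}{70} = \frac{4 \sqrt{2}}{35}$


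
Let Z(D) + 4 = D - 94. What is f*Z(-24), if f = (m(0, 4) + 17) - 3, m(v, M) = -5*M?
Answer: 732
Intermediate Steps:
Z(D) = -98 + D (Z(D) = -4 + (D - 94) = -4 + (-94 + D) = -98 + D)
f = -6 (f = (-5*4 + 17) - 3 = (-20 + 17) - 3 = -3 - 3 = -6)
f*Z(-24) = -6*(-98 - 24) = -6*(-122) = 732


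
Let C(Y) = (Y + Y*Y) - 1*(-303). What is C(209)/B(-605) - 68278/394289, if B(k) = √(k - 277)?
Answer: -9754/56327 - 14731*I*√2/14 ≈ -0.17317 - 1488.1*I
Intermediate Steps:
B(k) = √(-277 + k)
C(Y) = 303 + Y + Y² (C(Y) = (Y + Y²) + 303 = 303 + Y + Y²)
C(209)/B(-605) - 68278/394289 = (303 + 209 + 209²)/(√(-277 - 605)) - 68278/394289 = (303 + 209 + 43681)/(√(-882)) - 68278*1/394289 = 44193/((21*I*√2)) - 9754/56327 = 44193*(-I*√2/42) - 9754/56327 = -14731*I*√2/14 - 9754/56327 = -9754/56327 - 14731*I*√2/14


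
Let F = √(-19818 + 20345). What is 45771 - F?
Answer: 45771 - √527 ≈ 45748.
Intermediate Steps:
F = √527 ≈ 22.956
45771 - F = 45771 - √527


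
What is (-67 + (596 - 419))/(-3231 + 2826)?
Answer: -22/81 ≈ -0.27161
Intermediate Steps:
(-67 + (596 - 419))/(-3231 + 2826) = (-67 + 177)/(-405) = 110*(-1/405) = -22/81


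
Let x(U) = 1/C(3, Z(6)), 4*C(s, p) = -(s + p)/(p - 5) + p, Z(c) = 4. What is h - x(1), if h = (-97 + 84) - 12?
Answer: -279/11 ≈ -25.364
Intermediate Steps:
h = -25 (h = -13 - 12 = -25)
C(s, p) = p/4 - (p + s)/(4*(-5 + p)) (C(s, p) = (-(s + p)/(p - 5) + p)/4 = (-(p + s)/(-5 + p) + p)/4 = (p - (p + s)/(-5 + p))/4 = p/4 - (p + s)/(4*(-5 + p)))
x(U) = 4/11 (x(U) = 1/((4**2 - 1*3 - 6*4)/(4*(-5 + 4))) = 1/((1/4)*(16 - 3 - 24)/(-1)) = 1/((1/4)*(-1)*(-11)) = 1/(11/4) = 4/11)
h - x(1) = -25 - 1*4/11 = -25 - 4/11 = -279/11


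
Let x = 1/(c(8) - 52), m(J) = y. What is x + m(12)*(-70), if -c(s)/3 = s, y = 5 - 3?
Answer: -10641/76 ≈ -140.01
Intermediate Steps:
y = 2
m(J) = 2
c(s) = -3*s
x = -1/76 (x = 1/(-3*8 - 52) = 1/(-24 - 52) = 1/(-76) = -1/76 ≈ -0.013158)
x + m(12)*(-70) = -1/76 + 2*(-70) = -1/76 - 140 = -10641/76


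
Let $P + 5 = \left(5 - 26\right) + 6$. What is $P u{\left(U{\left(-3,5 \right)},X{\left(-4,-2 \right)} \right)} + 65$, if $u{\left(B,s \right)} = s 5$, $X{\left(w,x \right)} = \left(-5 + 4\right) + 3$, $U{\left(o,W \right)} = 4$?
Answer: $-135$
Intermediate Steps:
$X{\left(w,x \right)} = 2$ ($X{\left(w,x \right)} = -1 + 3 = 2$)
$u{\left(B,s \right)} = 5 s$
$P = -20$ ($P = -5 + \left(\left(5 - 26\right) + 6\right) = -5 + \left(-21 + 6\right) = -5 - 15 = -20$)
$P u{\left(U{\left(-3,5 \right)},X{\left(-4,-2 \right)} \right)} + 65 = - 20 \cdot 5 \cdot 2 + 65 = \left(-20\right) 10 + 65 = -200 + 65 = -135$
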